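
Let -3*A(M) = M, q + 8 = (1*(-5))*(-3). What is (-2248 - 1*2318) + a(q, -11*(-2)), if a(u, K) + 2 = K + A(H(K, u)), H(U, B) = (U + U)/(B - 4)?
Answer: -40958/9 ≈ -4550.9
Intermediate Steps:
H(U, B) = 2*U/(-4 + B) (H(U, B) = (2*U)/(-4 + B) = 2*U/(-4 + B))
q = 7 (q = -8 + (1*(-5))*(-3) = -8 - 5*(-3) = -8 + 15 = 7)
A(M) = -M/3
a(u, K) = -2 + K - 2*K/(3*(-4 + u)) (a(u, K) = -2 + (K - 2*K/(3*(-4 + u))) = -2 + K - 2*K/(3*(-4 + u)))
(-2248 - 1*2318) + a(q, -11*(-2)) = (-2248 - 1*2318) + (-(-22)*(-2)/3 + (-4 + 7)*(-2 - 11*(-2)))/(-4 + 7) = (-2248 - 2318) + (-⅔*22 + 3*(-2 + 22))/3 = -4566 + (-44/3 + 3*20)/3 = -4566 + (-44/3 + 60)/3 = -4566 + (⅓)*(136/3) = -4566 + 136/9 = -40958/9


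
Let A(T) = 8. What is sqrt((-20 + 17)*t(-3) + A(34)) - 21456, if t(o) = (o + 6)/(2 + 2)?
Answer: -21456 + sqrt(23)/2 ≈ -21454.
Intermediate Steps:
t(o) = 3/2 + o/4 (t(o) = (6 + o)/4 = (6 + o)*(1/4) = 3/2 + o/4)
sqrt((-20 + 17)*t(-3) + A(34)) - 21456 = sqrt((-20 + 17)*(3/2 + (1/4)*(-3)) + 8) - 21456 = sqrt(-3*(3/2 - 3/4) + 8) - 21456 = sqrt(-3*3/4 + 8) - 21456 = sqrt(-9/4 + 8) - 21456 = sqrt(23/4) - 21456 = sqrt(23)/2 - 21456 = -21456 + sqrt(23)/2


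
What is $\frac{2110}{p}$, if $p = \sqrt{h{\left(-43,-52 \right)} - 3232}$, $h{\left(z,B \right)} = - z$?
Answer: $- \frac{2110 i \sqrt{3189}}{3189} \approx - 37.364 i$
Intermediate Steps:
$p = i \sqrt{3189}$ ($p = \sqrt{\left(-1\right) \left(-43\right) - 3232} = \sqrt{43 - 3232} = \sqrt{-3189} = i \sqrt{3189} \approx 56.471 i$)
$\frac{2110}{p} = \frac{2110}{i \sqrt{3189}} = 2110 \left(- \frac{i \sqrt{3189}}{3189}\right) = - \frac{2110 i \sqrt{3189}}{3189}$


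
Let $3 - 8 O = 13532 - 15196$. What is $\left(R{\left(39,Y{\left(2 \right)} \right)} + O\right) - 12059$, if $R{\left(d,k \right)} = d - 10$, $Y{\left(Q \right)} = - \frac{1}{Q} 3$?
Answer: $- \frac{94573}{8} \approx -11822.0$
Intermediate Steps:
$Y{\left(Q \right)} = - \frac{3}{Q}$
$R{\left(d,k \right)} = -10 + d$ ($R{\left(d,k \right)} = d - 10 = -10 + d$)
$O = \frac{1667}{8}$ ($O = \frac{3}{8} - \frac{13532 - 15196}{8} = \frac{3}{8} - -208 = \frac{3}{8} + 208 = \frac{1667}{8} \approx 208.38$)
$\left(R{\left(39,Y{\left(2 \right)} \right)} + O\right) - 12059 = \left(\left(-10 + 39\right) + \frac{1667}{8}\right) - 12059 = \left(29 + \frac{1667}{8}\right) - 12059 = \frac{1899}{8} - 12059 = - \frac{94573}{8}$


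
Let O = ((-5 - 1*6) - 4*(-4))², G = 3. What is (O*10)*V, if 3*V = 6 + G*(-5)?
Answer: -750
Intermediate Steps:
V = -3 (V = (6 + 3*(-5))/3 = (6 - 15)/3 = (⅓)*(-9) = -3)
O = 25 (O = ((-5 - 6) + 16)² = (-11 + 16)² = 5² = 25)
(O*10)*V = (25*10)*(-3) = 250*(-3) = -750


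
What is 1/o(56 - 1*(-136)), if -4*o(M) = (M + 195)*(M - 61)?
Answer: -4/50697 ≈ -7.8900e-5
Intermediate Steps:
o(M) = -(-61 + M)*(195 + M)/4 (o(M) = -(M + 195)*(M - 61)/4 = -(195 + M)*(-61 + M)/4 = -(-61 + M)*(195 + M)/4)
1/o(56 - 1*(-136)) = 1/(11895/4 - 67*(56 - 1*(-136))/2 - (56 - 1*(-136))**2/4) = 1/(11895/4 - 67*(56 + 136)/2 - (56 + 136)**2/4) = 1/(11895/4 - 67/2*192 - 1/4*192**2) = 1/(11895/4 - 6432 - 1/4*36864) = 1/(11895/4 - 6432 - 9216) = 1/(-50697/4) = -4/50697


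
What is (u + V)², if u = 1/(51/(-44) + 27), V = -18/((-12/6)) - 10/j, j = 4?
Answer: 221087161/5171076 ≈ 42.755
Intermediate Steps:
V = 13/2 (V = -18/((-12/6)) - 10/4 = -18/((-12*⅙)) - 10*¼ = -18/(-2) - 5/2 = -18*(-½) - 5/2 = 9 - 5/2 = 13/2 ≈ 6.5000)
u = 44/1137 (u = 1/(51*(-1/44) + 27) = 1/(-51/44 + 27) = 1/(1137/44) = 44/1137 ≈ 0.038698)
(u + V)² = (44/1137 + 13/2)² = (14869/2274)² = 221087161/5171076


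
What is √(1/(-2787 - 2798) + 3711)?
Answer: √115754341390/5585 ≈ 60.918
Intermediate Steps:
√(1/(-2787 - 2798) + 3711) = √(1/(-5585) + 3711) = √(-1/5585 + 3711) = √(20725934/5585) = √115754341390/5585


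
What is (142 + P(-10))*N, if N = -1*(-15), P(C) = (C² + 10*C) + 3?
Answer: 2175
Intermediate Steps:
P(C) = 3 + C² + 10*C
N = 15
(142 + P(-10))*N = (142 + (3 + (-10)² + 10*(-10)))*15 = (142 + (3 + 100 - 100))*15 = (142 + 3)*15 = 145*15 = 2175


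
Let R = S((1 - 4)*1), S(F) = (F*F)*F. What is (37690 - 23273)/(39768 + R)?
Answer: 1109/3057 ≈ 0.36277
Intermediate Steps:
S(F) = F**3 (S(F) = F**2*F = F**3)
R = -27 (R = ((1 - 4)*1)**3 = (-3*1)**3 = (-3)**3 = -27)
(37690 - 23273)/(39768 + R) = (37690 - 23273)/(39768 - 27) = 14417/39741 = 14417*(1/39741) = 1109/3057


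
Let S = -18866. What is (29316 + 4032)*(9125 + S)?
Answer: -324842868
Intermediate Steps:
(29316 + 4032)*(9125 + S) = (29316 + 4032)*(9125 - 18866) = 33348*(-9741) = -324842868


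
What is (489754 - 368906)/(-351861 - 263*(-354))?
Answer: -120848/258759 ≈ -0.46703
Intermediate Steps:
(489754 - 368906)/(-351861 - 263*(-354)) = 120848/(-351861 + 93102) = 120848/(-258759) = 120848*(-1/258759) = -120848/258759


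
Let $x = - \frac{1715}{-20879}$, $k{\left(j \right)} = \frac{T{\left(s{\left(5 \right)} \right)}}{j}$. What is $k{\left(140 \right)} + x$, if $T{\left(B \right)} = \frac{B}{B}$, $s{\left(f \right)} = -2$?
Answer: $\frac{260979}{2923060} \approx 0.089283$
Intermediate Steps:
$T{\left(B \right)} = 1$
$k{\left(j \right)} = \frac{1}{j}$ ($k{\left(j \right)} = 1 \frac{1}{j} = \frac{1}{j}$)
$x = \frac{1715}{20879}$ ($x = \left(-1715\right) \left(- \frac{1}{20879}\right) = \frac{1715}{20879} \approx 0.08214$)
$k{\left(140 \right)} + x = \frac{1}{140} + \frac{1715}{20879} = \frac{260979}{2923060}$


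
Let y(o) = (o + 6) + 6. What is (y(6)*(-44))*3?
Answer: -2376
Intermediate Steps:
y(o) = 12 + o (y(o) = (6 + o) + 6 = 12 + o)
(y(6)*(-44))*3 = ((12 + 6)*(-44))*3 = (18*(-44))*3 = -792*3 = -2376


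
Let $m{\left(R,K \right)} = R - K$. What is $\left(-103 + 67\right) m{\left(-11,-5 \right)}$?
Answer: $216$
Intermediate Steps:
$\left(-103 + 67\right) m{\left(-11,-5 \right)} = \left(-103 + 67\right) \left(-11 - -5\right) = - 36 \left(-11 + 5\right) = \left(-36\right) \left(-6\right) = 216$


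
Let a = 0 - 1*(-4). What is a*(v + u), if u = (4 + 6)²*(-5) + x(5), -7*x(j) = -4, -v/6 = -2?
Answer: -13648/7 ≈ -1949.7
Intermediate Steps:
v = 12 (v = -6*(-2) = 12)
x(j) = 4/7 (x(j) = -⅐*(-4) = 4/7)
u = -3496/7 (u = (4 + 6)²*(-5) + 4/7 = 10²*(-5) + 4/7 = 100*(-5) + 4/7 = -500 + 4/7 = -3496/7 ≈ -499.43)
a = 4 (a = 0 + 4 = 4)
a*(v + u) = 4*(12 - 3496/7) = 4*(-3412/7) = -13648/7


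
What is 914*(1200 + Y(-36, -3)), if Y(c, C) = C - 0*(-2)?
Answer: 1094058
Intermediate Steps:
Y(c, C) = C (Y(c, C) = C - 1*0 = C + 0 = C)
914*(1200 + Y(-36, -3)) = 914*(1200 - 3) = 914*1197 = 1094058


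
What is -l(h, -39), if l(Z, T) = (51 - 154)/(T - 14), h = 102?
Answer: -103/53 ≈ -1.9434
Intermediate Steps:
l(Z, T) = -103/(-14 + T)
-l(h, -39) = -(-103)/(-14 - 39) = -(-103)/(-53) = -(-103)*(-1)/53 = -1*103/53 = -103/53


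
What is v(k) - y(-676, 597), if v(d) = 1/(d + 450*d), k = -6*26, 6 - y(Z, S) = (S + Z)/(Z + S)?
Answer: -351781/70356 ≈ -5.0000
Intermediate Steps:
y(Z, S) = 5 (y(Z, S) = 6 - (S + Z)/(Z + S) = 6 - (S + Z)/(S + Z) = 6 - 1*1 = 6 - 1 = 5)
k = -156
v(d) = 1/(451*d)
v(k) - y(-676, 597) = (1/451)/(-156) - 1*5 = (1/451)*(-1/156) - 5 = -1/70356 - 5 = -351781/70356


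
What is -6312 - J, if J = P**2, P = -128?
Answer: -22696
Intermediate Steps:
J = 16384 (J = (-128)**2 = 16384)
-6312 - J = -6312 - 1*16384 = -6312 - 16384 = -22696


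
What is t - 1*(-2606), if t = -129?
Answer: 2477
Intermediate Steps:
t - 1*(-2606) = -129 - 1*(-2606) = -129 + 2606 = 2477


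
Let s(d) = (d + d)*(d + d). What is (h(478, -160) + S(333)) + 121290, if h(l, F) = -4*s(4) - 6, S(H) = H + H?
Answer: 121694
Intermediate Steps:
s(d) = 4*d² (s(d) = (2*d)*(2*d) = 4*d²)
S(H) = 2*H
h(l, F) = -262 (h(l, F) = -16*4² - 6 = -16*16 - 6 = -4*64 - 6 = -256 - 6 = -262)
(h(478, -160) + S(333)) + 121290 = (-262 + 2*333) + 121290 = (-262 + 666) + 121290 = 404 + 121290 = 121694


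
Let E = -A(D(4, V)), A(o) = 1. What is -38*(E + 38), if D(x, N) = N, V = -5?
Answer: -1406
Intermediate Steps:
E = -1 (E = -1*1 = -1)
-38*(E + 38) = -38*(-1 + 38) = -38*37 = -1406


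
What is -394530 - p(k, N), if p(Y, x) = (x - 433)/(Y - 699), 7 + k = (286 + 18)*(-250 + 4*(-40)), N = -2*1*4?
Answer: -16484252607/41782 ≈ -3.9453e+5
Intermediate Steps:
N = -8 (N = -2*4 = -8)
k = -124647 (k = -7 + (286 + 18)*(-250 + 4*(-40)) = -7 + 304*(-250 - 160) = -7 + 304*(-410) = -7 - 124640 = -124647)
p(Y, x) = (-433 + x)/(-699 + Y)
-394530 - p(k, N) = -394530 - (-433 - 8)/(-699 - 124647) = -394530 - (-441)/(-125346) = -394530 - (-1)*(-441)/125346 = -394530 - 1*147/41782 = -394530 - 147/41782 = -16484252607/41782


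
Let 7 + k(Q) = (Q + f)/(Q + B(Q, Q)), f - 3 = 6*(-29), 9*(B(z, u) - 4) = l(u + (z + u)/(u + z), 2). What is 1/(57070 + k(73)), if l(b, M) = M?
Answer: 695/39657903 ≈ 1.7525e-5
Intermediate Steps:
B(z, u) = 38/9 (B(z, u) = 4 + (⅑)*2 = 4 + 2/9 = 38/9)
f = -171 (f = 3 + 6*(-29) = 3 - 174 = -171)
k(Q) = -7 + (-171 + Q)/(38/9 + Q) (k(Q) = -7 + (Q - 171)/(Q + 38/9) = -7 + (-171 + Q)/(38/9 + Q))
1/(57070 + k(73)) = 1/(57070 + (-1805 - 54*73)/(38 + 9*73)) = 1/(57070 + (-1805 - 3942)/(38 + 657)) = 1/(57070 - 5747/695) = 1/(39657903/695) = 695/39657903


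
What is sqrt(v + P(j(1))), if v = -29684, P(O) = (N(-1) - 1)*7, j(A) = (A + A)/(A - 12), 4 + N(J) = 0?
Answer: I*sqrt(29719) ≈ 172.39*I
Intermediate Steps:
N(J) = -4 (N(J) = -4 + 0 = -4)
j(A) = 2*A/(-12 + A) (j(A) = (2*A)/(-12 + A) = 2*A/(-12 + A))
P(O) = -35 (P(O) = (-4 - 1)*7 = -5*7 = -35)
sqrt(v + P(j(1))) = sqrt(-29684 - 35) = sqrt(-29719) = I*sqrt(29719)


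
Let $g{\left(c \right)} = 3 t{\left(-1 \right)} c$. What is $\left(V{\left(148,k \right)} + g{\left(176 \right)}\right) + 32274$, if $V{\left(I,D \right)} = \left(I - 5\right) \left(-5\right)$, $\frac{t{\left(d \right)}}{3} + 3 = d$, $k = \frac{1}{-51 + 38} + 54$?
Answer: $25223$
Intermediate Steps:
$k = \frac{701}{13}$ ($k = \frac{1}{-13} + 54 = - \frac{1}{13} + 54 = \frac{701}{13} \approx 53.923$)
$t{\left(d \right)} = -9 + 3 d$
$V{\left(I,D \right)} = 25 - 5 I$ ($V{\left(I,D \right)} = \left(-5 + I\right) \left(-5\right) = 25 - 5 I$)
$g{\left(c \right)} = - 36 c$ ($g{\left(c \right)} = 3 \left(-9 + 3 \left(-1\right)\right) c = 3 \left(-9 - 3\right) c = 3 \left(-12\right) c = - 36 c$)
$\left(V{\left(148,k \right)} + g{\left(176 \right)}\right) + 32274 = \left(\left(25 - 740\right) - 6336\right) + 32274 = \left(-715 - 6336\right) + 32274 = -7051 + 32274 = 25223$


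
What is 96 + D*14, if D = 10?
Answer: 236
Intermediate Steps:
96 + D*14 = 96 + 10*14 = 96 + 140 = 236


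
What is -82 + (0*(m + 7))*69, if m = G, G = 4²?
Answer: -82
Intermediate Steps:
G = 16
m = 16
-82 + (0*(m + 7))*69 = -82 + (0*(16 + 7))*69 = -82 + (0*23)*69 = -82 + 0*69 = -82 + 0 = -82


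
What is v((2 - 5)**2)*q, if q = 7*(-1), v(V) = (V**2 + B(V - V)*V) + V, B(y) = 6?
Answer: -1008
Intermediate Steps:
v(V) = V**2 + 7*V (v(V) = (V**2 + 6*V) + V = V**2 + 7*V)
q = -7
v((2 - 5)**2)*q = ((2 - 5)**2*(7 + (2 - 5)**2))*(-7) = ((-3)**2*(7 + (-3)**2))*(-7) = (9*(7 + 9))*(-7) = (9*16)*(-7) = 144*(-7) = -1008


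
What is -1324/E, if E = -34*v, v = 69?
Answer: 662/1173 ≈ 0.56436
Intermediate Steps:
E = -2346 (E = -34*69 = -2346)
-1324/E = -1324/(-2346) = -1324*(-1/2346) = 662/1173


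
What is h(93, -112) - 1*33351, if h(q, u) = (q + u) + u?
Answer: -33482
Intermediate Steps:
h(q, u) = q + 2*u
h(93, -112) - 1*33351 = (93 + 2*(-112)) - 1*33351 = (93 - 224) - 33351 = -131 - 33351 = -33482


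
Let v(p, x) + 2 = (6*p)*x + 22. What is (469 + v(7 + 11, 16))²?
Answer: 4915089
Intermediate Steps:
v(p, x) = 20 + 6*p*x (v(p, x) = -2 + ((6*p)*x + 22) = -2 + (6*p*x + 22) = -2 + (22 + 6*p*x) = 20 + 6*p*x)
(469 + v(7 + 11, 16))² = (469 + (20 + 6*(7 + 11)*16))² = (469 + (20 + 6*18*16))² = (469 + (20 + 1728))² = (469 + 1748)² = 2217² = 4915089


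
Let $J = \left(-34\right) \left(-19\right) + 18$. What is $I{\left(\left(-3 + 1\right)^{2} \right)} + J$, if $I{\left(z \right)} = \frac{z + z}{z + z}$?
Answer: $665$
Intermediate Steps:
$I{\left(z \right)} = 1$ ($I{\left(z \right)} = \frac{2 z}{2 z} = 2 z \frac{1}{2 z} = 1$)
$J = 664$ ($J = 646 + 18 = 664$)
$I{\left(\left(-3 + 1\right)^{2} \right)} + J = 1 + 664 = 665$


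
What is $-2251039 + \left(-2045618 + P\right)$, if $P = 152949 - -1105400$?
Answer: $-3038308$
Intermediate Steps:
$P = 1258349$ ($P = 152949 + 1105400 = 1258349$)
$-2251039 + \left(-2045618 + P\right) = -2251039 + \left(-2045618 + 1258349\right) = -2251039 - 787269 = -3038308$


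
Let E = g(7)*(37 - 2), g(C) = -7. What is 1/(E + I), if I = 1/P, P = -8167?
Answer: -8167/2000916 ≈ -0.0040816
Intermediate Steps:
I = -1/8167 (I = 1/(-8167) = -1/8167 ≈ -0.00012244)
E = -245 (E = -7*(37 - 2) = -7*35 = -245)
1/(E + I) = 1/(-245 - 1/8167) = 1/(-2000916/8167) = -8167/2000916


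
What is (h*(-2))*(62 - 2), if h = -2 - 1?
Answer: 360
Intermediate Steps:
h = -3
(h*(-2))*(62 - 2) = (-3*(-2))*(62 - 2) = 6*60 = 360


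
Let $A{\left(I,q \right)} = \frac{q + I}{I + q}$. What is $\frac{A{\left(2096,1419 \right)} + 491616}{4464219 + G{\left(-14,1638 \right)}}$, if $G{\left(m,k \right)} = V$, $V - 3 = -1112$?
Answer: $\frac{491617}{4463110} \approx 0.11015$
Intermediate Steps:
$A{\left(I,q \right)} = 1$ ($A{\left(I,q \right)} = \frac{I + q}{I + q} = 1$)
$V = -1109$ ($V = 3 - 1112 = -1109$)
$G{\left(m,k \right)} = -1109$
$\frac{A{\left(2096,1419 \right)} + 491616}{4464219 + G{\left(-14,1638 \right)}} = \frac{1 + 491616}{4464219 - 1109} = \frac{491617}{4463110}$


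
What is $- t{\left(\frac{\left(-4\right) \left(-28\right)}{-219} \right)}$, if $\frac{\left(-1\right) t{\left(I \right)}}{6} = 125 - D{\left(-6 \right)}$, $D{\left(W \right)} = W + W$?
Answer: $822$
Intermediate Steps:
$D{\left(W \right)} = 2 W$
$t{\left(I \right)} = -822$ ($t{\left(I \right)} = - 6 \left(125 - 2 \left(-6\right)\right) = - 6 \left(125 - -12\right) = - 6 \left(125 + 12\right) = \left(-6\right) 137 = -822$)
$- t{\left(\frac{\left(-4\right) \left(-28\right)}{-219} \right)} = \left(-1\right) \left(-822\right) = 822$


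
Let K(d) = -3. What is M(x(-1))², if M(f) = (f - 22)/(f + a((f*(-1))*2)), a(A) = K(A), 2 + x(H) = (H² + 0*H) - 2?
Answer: 625/36 ≈ 17.361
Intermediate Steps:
x(H) = -4 + H² (x(H) = -2 + ((H² + 0*H) - 2) = -2 + ((H² + 0) - 2) = -2 + (H² - 2) = -2 + (-2 + H²) = -4 + H²)
a(A) = -3
M(f) = (-22 + f)/(-3 + f) (M(f) = (f - 22)/(f - 3) = (-22 + f)/(-3 + f))
M(x(-1))² = ((-22 + (-4 + (-1)²))/(-3 + (-4 + (-1)²)))² = ((-22 + (-4 + 1))/(-3 + (-4 + 1)))² = ((-22 - 3)/(-3 - 3))² = (-25/(-6))² = (-⅙*(-25))² = (25/6)² = 625/36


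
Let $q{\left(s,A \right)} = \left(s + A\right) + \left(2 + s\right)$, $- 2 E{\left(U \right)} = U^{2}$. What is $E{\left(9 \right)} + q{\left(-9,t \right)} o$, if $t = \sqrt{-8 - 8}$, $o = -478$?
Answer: $\frac{15215}{2} - 1912 i \approx 7607.5 - 1912.0 i$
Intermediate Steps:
$t = 4 i$ ($t = \sqrt{-16} = 4 i \approx 4.0 i$)
$E{\left(U \right)} = - \frac{U^{2}}{2}$
$q{\left(s,A \right)} = 2 + A + 2 s$ ($q{\left(s,A \right)} = \left(A + s\right) + \left(2 + s\right) = 2 + A + 2 s$)
$E{\left(9 \right)} + q{\left(-9,t \right)} o = - \frac{9^{2}}{2} + \left(2 + 4 i + 2 \left(-9\right)\right) \left(-478\right) = \left(- \frac{1}{2}\right) 81 + \left(2 + 4 i - 18\right) \left(-478\right) = - \frac{81}{2} + \left(-16 + 4 i\right) \left(-478\right) = - \frac{81}{2} + \left(7648 - 1912 i\right) = \frac{15215}{2} - 1912 i$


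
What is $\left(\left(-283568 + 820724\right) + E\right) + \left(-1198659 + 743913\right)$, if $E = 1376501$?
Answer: $1458911$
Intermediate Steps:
$\left(\left(-283568 + 820724\right) + E\right) + \left(-1198659 + 743913\right) = \left(\left(-283568 + 820724\right) + 1376501\right) + \left(-1198659 + 743913\right) = \left(537156 + 1376501\right) - 454746 = 1913657 - 454746 = 1458911$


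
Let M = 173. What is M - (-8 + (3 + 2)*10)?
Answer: 131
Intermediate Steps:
M - (-8 + (3 + 2)*10) = 173 - (-8 + (3 + 2)*10) = 173 - (-8 + 5*10) = 173 - (-8 + 50) = 173 - 1*42 = 173 - 42 = 131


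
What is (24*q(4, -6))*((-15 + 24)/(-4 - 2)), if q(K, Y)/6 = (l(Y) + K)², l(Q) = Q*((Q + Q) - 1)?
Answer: -1452384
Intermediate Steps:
l(Q) = Q*(-1 + 2*Q) (l(Q) = Q*(2*Q - 1) = Q*(-1 + 2*Q))
q(K, Y) = 6*(K + Y*(-1 + 2*Y))² (q(K, Y) = 6*(Y*(-1 + 2*Y) + K)² = 6*(K + Y*(-1 + 2*Y))²)
(24*q(4, -6))*((-15 + 24)/(-4 - 2)) = (24*(6*(4 - 6*(-1 + 2*(-6)))²))*((-15 + 24)/(-4 - 2)) = (24*(6*(4 - 6*(-1 - 12))²))*(9/(-6)) = (24*(6*(4 - 6*(-13))²))*(9*(-⅙)) = (24*(6*(4 + 78)²))*(-3/2) = (24*(6*82²))*(-3/2) = (24*(6*6724))*(-3/2) = (24*40344)*(-3/2) = 968256*(-3/2) = -1452384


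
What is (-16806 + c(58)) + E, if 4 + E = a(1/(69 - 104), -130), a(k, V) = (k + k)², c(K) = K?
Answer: -20521196/1225 ≈ -16752.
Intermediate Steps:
a(k, V) = 4*k² (a(k, V) = (2*k)² = 4*k²)
E = -4896/1225 (E = -4 + 4*(1/(69 - 104))² = -4 + 4*(1/(-35))² = -4 + 4*(-1/35)² = -4 + 4*(1/1225) = -4 + 4/1225 = -4896/1225 ≈ -3.9967)
(-16806 + c(58)) + E = (-16806 + 58) - 4896/1225 = -16748 - 4896/1225 = -20521196/1225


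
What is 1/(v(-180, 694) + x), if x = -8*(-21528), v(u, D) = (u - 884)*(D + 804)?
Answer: -1/1421648 ≈ -7.0341e-7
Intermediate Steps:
v(u, D) = (-884 + u)*(804 + D)
x = 172224
1/(v(-180, 694) + x) = 1/((-710736 - 884*694 + 804*(-180) + 694*(-180)) + 172224) = 1/((-710736 - 613496 - 144720 - 124920) + 172224) = 1/(-1593872 + 172224) = 1/(-1421648) = -1/1421648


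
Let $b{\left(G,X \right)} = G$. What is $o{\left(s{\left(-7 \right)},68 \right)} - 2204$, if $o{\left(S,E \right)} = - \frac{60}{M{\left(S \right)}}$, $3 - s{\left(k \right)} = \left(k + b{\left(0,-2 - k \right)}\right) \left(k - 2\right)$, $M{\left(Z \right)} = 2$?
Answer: $-2234$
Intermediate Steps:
$s{\left(k \right)} = 3 - k \left(-2 + k\right)$ ($s{\left(k \right)} = 3 - \left(k + 0\right) \left(k - 2\right) = 3 - k \left(-2 + k\right)$)
$o{\left(S,E \right)} = -30$ ($o{\left(S,E \right)} = - \frac{60}{2} = \left(-60\right) \frac{1}{2} = -30$)
$o{\left(s{\left(-7 \right)},68 \right)} - 2204 = -30 - 2204 = -2234$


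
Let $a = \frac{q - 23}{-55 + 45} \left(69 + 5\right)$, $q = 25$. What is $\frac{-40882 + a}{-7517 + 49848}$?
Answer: $- \frac{204484}{211655} \approx -0.96612$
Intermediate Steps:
$a = - \frac{74}{5}$ ($a = \frac{25 - 23}{-55 + 45} \left(69 + 5\right) = \frac{2}{-10} \cdot 74 = 2 \left(- \frac{1}{10}\right) 74 = \left(- \frac{1}{5}\right) 74 = - \frac{74}{5} \approx -14.8$)
$\frac{-40882 + a}{-7517 + 49848} = \frac{-40882 - \frac{74}{5}}{-7517 + 49848} = - \frac{204484}{5 \cdot 42331} = \left(- \frac{204484}{5}\right) \frac{1}{42331} = - \frac{204484}{211655}$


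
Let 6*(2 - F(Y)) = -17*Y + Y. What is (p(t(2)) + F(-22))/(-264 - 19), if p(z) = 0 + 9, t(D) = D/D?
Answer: 143/849 ≈ 0.16843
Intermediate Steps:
F(Y) = 2 + 8*Y/3 (F(Y) = 2 - (-17*Y + Y)/6 = 2 - (-8)*Y/3 = 2 + 8*Y/3)
t(D) = 1
p(z) = 9
(p(t(2)) + F(-22))/(-264 - 19) = (9 + (2 + (8/3)*(-22)))/(-264 - 19) = (9 + (2 - 176/3))/(-283) = (9 - 170/3)*(-1/283) = -143/3*(-1/283) = 143/849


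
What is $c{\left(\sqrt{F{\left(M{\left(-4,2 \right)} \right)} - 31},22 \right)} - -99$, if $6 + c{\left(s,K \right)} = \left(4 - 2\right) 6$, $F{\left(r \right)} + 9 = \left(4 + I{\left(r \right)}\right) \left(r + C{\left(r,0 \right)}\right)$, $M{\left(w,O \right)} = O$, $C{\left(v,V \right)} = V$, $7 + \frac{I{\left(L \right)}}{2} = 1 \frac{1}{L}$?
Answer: $105$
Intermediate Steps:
$I{\left(L \right)} = -14 + \frac{2}{L}$ ($I{\left(L \right)} = -14 + 2 \cdot 1 \frac{1}{L} = -14 + \frac{2}{L}$)
$F{\left(r \right)} = -9 + r \left(-10 + \frac{2}{r}\right)$ ($F{\left(r \right)} = -9 + \left(4 - \left(14 - \frac{2}{r}\right)\right) \left(r + 0\right) = -9 + \left(-10 + \frac{2}{r}\right) r = -9 + r \left(-10 + \frac{2}{r}\right)$)
$c{\left(s,K \right)} = 6$ ($c{\left(s,K \right)} = -6 + \left(4 - 2\right) 6 = -6 + 2 \cdot 6 = -6 + 12 = 6$)
$c{\left(\sqrt{F{\left(M{\left(-4,2 \right)} \right)} - 31},22 \right)} - -99 = 6 - -99 = 6 + 99 = 105$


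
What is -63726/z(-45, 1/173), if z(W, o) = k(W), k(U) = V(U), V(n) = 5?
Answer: -63726/5 ≈ -12745.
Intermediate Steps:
k(U) = 5
z(W, o) = 5
-63726/z(-45, 1/173) = -63726/5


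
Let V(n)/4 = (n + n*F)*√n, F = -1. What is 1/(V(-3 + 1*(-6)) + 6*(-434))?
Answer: -1/2604 ≈ -0.00038402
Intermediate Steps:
V(n) = 0 (V(n) = 4*((n + n*(-1))*√n) = 4*((n - n)*√n) = 4*(0*√n) = 4*0 = 0)
1/(V(-3 + 1*(-6)) + 6*(-434)) = 1/(0 + 6*(-434)) = 1/(0 - 2604) = 1/(-2604) = -1/2604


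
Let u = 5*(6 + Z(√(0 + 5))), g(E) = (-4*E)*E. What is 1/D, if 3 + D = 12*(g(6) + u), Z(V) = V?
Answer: -457/620547 - 20*√5/620547 ≈ -0.00080851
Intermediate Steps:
g(E) = -4*E²
u = 30 + 5*√5 (u = 5*(6 + √(0 + 5)) = 5*(6 + √5) = 30 + 5*√5 ≈ 41.180)
D = -1371 + 60*√5 (D = -3 + 12*(-4*6² + (30 + 5*√5)) = -3 + 12*(-4*36 + (30 + 5*√5)) = -3 + 12*(-144 + (30 + 5*√5)) = -3 + 12*(-114 + 5*√5) = -3 + (-1368 + 60*√5) = -1371 + 60*√5 ≈ -1236.8)
1/D = 1/(-1371 + 60*√5)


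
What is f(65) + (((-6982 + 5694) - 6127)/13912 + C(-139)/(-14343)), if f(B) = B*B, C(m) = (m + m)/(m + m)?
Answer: 842949355343/199539816 ≈ 4224.5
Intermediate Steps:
C(m) = 1 (C(m) = (2*m)/((2*m)) = (2*m)*(1/(2*m)) = 1)
f(B) = B²
f(65) + (((-6982 + 5694) - 6127)/13912 + C(-139)/(-14343)) = 65² + (((-6982 + 5694) - 6127)/13912 + 1/(-14343)) = 4225 + ((-1288 - 6127)*(1/13912) + 1*(-1/14343)) = 4225 + (-7415*1/13912 - 1/14343) = 4225 + (-7415/13912 - 1/14343) = 4225 - 106367257/199539816 = 842949355343/199539816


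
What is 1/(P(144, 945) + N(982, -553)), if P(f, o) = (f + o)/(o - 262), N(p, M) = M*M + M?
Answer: 683/208490937 ≈ 3.2759e-6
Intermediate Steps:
N(p, M) = M + M² (N(p, M) = M² + M = M + M²)
P(f, o) = (f + o)/(-262 + o)
1/(P(144, 945) + N(982, -553)) = 1/((144 + 945)/(-262 + 945) - 553*(1 - 553)) = 1/(1089/683 - 553*(-552)) = 1/((1/683)*1089 + 305256) = 1/(1089/683 + 305256) = 1/(208490937/683) = 683/208490937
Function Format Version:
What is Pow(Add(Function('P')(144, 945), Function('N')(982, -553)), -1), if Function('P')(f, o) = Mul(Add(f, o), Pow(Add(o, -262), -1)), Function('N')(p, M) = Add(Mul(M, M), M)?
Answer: Rational(683, 208490937) ≈ 3.2759e-6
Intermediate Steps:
Function('N')(p, M) = Add(M, Pow(M, 2)) (Function('N')(p, M) = Add(Pow(M, 2), M) = Add(M, Pow(M, 2)))
Function('P')(f, o) = Mul(Pow(Add(-262, o), -1), Add(f, o)) (Function('P')(f, o) = Mul(Add(f, o), Pow(Add(-262, o), -1)) = Mul(Pow(Add(-262, o), -1), Add(f, o)))
Pow(Add(Function('P')(144, 945), Function('N')(982, -553)), -1) = Pow(Add(Mul(Pow(Add(-262, 945), -1), Add(144, 945)), Mul(-553, Add(1, -553))), -1) = Pow(Add(Mul(Pow(683, -1), 1089), Mul(-553, -552)), -1) = Pow(Add(Mul(Rational(1, 683), 1089), 305256), -1) = Pow(Add(Rational(1089, 683), 305256), -1) = Pow(Rational(208490937, 683), -1) = Rational(683, 208490937)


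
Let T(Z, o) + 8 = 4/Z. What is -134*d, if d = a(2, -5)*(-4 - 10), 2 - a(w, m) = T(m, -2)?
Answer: 101304/5 ≈ 20261.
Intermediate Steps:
T(Z, o) = -8 + 4/Z
a(w, m) = 10 - 4/m (a(w, m) = 2 - (-8 + 4/m) = 2 + (8 - 4/m) = 10 - 4/m)
d = -756/5 (d = (10 - 4/(-5))*(-4 - 10) = (10 - 4*(-1/5))*(-14) = (10 + 4/5)*(-14) = (54/5)*(-14) = -756/5 ≈ -151.20)
-134*d = -134*(-756/5) = 101304/5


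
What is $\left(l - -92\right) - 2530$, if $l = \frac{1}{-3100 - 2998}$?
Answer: $- \frac{14866925}{6098} \approx -2438.0$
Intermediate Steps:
$l = - \frac{1}{6098}$ ($l = \frac{1}{-6098} = - \frac{1}{6098} \approx -0.00016399$)
$\left(l - -92\right) - 2530 = \left(- \frac{1}{6098} - -92\right) - 2530 = \left(- \frac{1}{6098} + 92\right) - 2530 = \frac{561015}{6098} - 2530 = - \frac{14866925}{6098}$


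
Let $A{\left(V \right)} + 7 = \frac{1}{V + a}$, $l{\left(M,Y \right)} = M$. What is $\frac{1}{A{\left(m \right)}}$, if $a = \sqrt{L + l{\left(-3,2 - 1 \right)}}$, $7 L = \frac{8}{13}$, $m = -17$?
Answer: $- \frac{5357}{37811} + \frac{i \sqrt{24115}}{1323385} \approx -0.14168 + 0.00011734 i$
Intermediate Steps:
$L = \frac{8}{91}$ ($L = \frac{8 \cdot \frac{1}{13}}{7} = \frac{1}{7} \cdot \frac{8}{13} = \frac{8}{91} \approx 0.087912$)
$a = \frac{i \sqrt{24115}}{91}$ ($a = \sqrt{\frac{8}{91} - 3} = \sqrt{- \frac{265}{91}} = \frac{i \sqrt{24115}}{91} \approx 1.7065 i$)
$A{\left(V \right)} = -7 + \frac{1}{V + \frac{i \sqrt{24115}}{91}}$
$\frac{1}{A{\left(m \right)}} = \frac{1}{7 \frac{1}{91 \left(-17\right) + i \sqrt{24115}} \left(13 - -1547 - i \sqrt{24115}\right)} = \frac{1}{7 \frac{1}{-1547 + i \sqrt{24115}} \left(13 + 1547 - i \sqrt{24115}\right)} = \frac{1}{7 \frac{1}{-1547 + i \sqrt{24115}} \left(1560 - i \sqrt{24115}\right)} = \frac{-1547 + i \sqrt{24115}}{7 \left(1560 - i \sqrt{24115}\right)}$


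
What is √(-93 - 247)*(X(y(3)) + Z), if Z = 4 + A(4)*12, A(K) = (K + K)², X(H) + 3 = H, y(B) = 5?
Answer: 1548*I*√85 ≈ 14272.0*I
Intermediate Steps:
X(H) = -3 + H
A(K) = 4*K² (A(K) = (2*K)² = 4*K²)
Z = 772 (Z = 4 + (4*4²)*12 = 4 + (4*16)*12 = 4 + 64*12 = 4 + 768 = 772)
√(-93 - 247)*(X(y(3)) + Z) = √(-93 - 247)*((-3 + 5) + 772) = √(-340)*(2 + 772) = (2*I*√85)*774 = 1548*I*√85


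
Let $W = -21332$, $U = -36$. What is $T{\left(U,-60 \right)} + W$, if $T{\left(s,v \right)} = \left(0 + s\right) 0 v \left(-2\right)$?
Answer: $-21332$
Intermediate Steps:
$T{\left(s,v \right)} = 0$ ($T{\left(s,v \right)} = s 0 \left(-2\right) = s 0 = 0$)
$T{\left(U,-60 \right)} + W = 0 - 21332 = -21332$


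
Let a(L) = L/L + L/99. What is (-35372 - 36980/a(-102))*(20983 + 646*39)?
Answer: 54718267336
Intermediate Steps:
a(L) = 1 + L/99 (a(L) = 1 + L*(1/99) = 1 + L/99)
(-35372 - 36980/a(-102))*(20983 + 646*39) = (-35372 - 36980/(1 + (1/99)*(-102)))*(20983 + 646*39) = (-35372 - 36980/(1 - 34/33))*(20983 + 25194) = (-35372 - 36980/(-1/33))*46177 = (-35372 - 36980*(-33))*46177 = (-35372 + 1220340)*46177 = 1184968*46177 = 54718267336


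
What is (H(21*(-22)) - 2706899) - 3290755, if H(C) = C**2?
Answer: -5784210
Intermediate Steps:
(H(21*(-22)) - 2706899) - 3290755 = ((21*(-22))**2 - 2706899) - 3290755 = ((-462)**2 - 2706899) - 3290755 = (213444 - 2706899) - 3290755 = -2493455 - 3290755 = -5784210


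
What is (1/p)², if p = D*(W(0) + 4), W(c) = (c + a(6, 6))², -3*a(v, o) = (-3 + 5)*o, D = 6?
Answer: 1/14400 ≈ 6.9444e-5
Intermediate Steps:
a(v, o) = -2*o/3 (a(v, o) = -(-3 + 5)*o/3 = -2*o/3)
W(c) = (-4 + c)² (W(c) = (c - ⅔*6)² = (c - 4)² = (-4 + c)²)
p = 120 (p = 6*((-4 + 0)² + 4) = 6*((-4)² + 4) = 6*(16 + 4) = 6*20 = 120)
(1/p)² = (1/120)² = 1/14400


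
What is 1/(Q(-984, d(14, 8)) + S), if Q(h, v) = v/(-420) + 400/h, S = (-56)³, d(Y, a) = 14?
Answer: -1230/216008221 ≈ -5.6942e-6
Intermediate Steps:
S = -175616
Q(h, v) = 400/h - v/420 (Q(h, v) = v*(-1/420) + 400/h = -v/420 + 400/h = 400/h - v/420)
1/(Q(-984, d(14, 8)) + S) = 1/((400/(-984) - 1/420*14) - 175616) = 1/((400*(-1/984) - 1/30) - 175616) = 1/((-50/123 - 1/30) - 175616) = 1/(-541/1230 - 175616) = 1/(-216008221/1230) = -1230/216008221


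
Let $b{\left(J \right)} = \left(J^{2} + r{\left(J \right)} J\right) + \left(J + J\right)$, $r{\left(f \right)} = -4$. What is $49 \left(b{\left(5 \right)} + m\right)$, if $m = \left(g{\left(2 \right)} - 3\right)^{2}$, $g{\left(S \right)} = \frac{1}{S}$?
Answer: $\frac{4165}{4} \approx 1041.3$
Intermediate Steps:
$m = \frac{25}{4}$ ($m = \left(\frac{1}{2} - 3\right)^{2} = \left(- \frac{5}{2}\right)^{2} = \frac{25}{4} \approx 6.25$)
$b{\left(J \right)} = J^{2} - 2 J$ ($b{\left(J \right)} = \left(J^{2} - 4 J\right) + \left(J + J\right) = \left(J^{2} - 4 J\right) + 2 J = J^{2} - 2 J$)
$49 \left(b{\left(5 \right)} + m\right) = 49 \left(5 \left(-2 + 5\right) + \frac{25}{4}\right) = 49 \left(5 \cdot 3 + \frac{25}{4}\right) = 49 \left(15 + \frac{25}{4}\right) = 49 \cdot \frac{85}{4} = \frac{4165}{4}$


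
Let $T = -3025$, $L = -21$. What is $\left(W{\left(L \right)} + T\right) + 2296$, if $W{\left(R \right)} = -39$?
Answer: $-768$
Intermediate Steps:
$\left(W{\left(L \right)} + T\right) + 2296 = \left(-39 - 3025\right) + 2296 = -3064 + 2296 = -768$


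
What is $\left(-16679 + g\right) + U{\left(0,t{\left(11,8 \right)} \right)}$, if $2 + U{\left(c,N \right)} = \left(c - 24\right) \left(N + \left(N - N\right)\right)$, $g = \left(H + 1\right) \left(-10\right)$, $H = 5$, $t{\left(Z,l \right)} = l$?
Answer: $-16933$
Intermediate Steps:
$g = -60$ ($g = \left(5 + 1\right) \left(-10\right) = 6 \left(-10\right) = -60$)
$U{\left(c,N \right)} = -2 + N \left(-24 + c\right)$ ($U{\left(c,N \right)} = -2 + \left(c - 24\right) \left(N + \left(N - N\right)\right) = -2 + \left(-24 + c\right) \left(N + 0\right) = -2 + \left(-24 + c\right) N = -2 + N \left(-24 + c\right)$)
$\left(-16679 + g\right) + U{\left(0,t{\left(11,8 \right)} \right)} = \left(-16679 - 60\right) - 194 = -16739 - 194 = -16933$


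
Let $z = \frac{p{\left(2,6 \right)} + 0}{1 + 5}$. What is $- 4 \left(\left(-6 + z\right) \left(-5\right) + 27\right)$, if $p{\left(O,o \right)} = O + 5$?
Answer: $- \frac{614}{3} \approx -204.67$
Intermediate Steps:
$p{\left(O,o \right)} = 5 + O$
$z = \frac{7}{6}$ ($z = \frac{\left(5 + 2\right) + 0}{1 + 5} = \frac{7 + 0}{6} = 7 \cdot \frac{1}{6} = \frac{7}{6} \approx 1.1667$)
$- 4 \left(\left(-6 + z\right) \left(-5\right) + 27\right) = - 4 \left(\left(-6 + \frac{7}{6}\right) \left(-5\right) + 27\right) = - 4 \left(\left(- \frac{29}{6}\right) \left(-5\right) + 27\right) = - 4 \left(\frac{145}{6} + 27\right) = \left(-4\right) \frac{307}{6} = - \frac{614}{3}$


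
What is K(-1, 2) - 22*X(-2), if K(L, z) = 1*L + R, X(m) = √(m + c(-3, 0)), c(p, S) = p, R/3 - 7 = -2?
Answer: 14 - 22*I*√5 ≈ 14.0 - 49.193*I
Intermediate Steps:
R = 15 (R = 21 + 3*(-2) = 21 - 6 = 15)
X(m) = √(-3 + m) (X(m) = √(m - 3) = √(-3 + m))
K(L, z) = 15 + L (K(L, z) = 1*L + 15 = L + 15 = 15 + L)
K(-1, 2) - 22*X(-2) = (15 - 1) - 22*√(-3 - 2) = 14 - 22*I*√5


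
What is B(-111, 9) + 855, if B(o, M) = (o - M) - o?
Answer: 846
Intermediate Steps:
B(o, M) = -M
B(-111, 9) + 855 = -1*9 + 855 = -9 + 855 = 846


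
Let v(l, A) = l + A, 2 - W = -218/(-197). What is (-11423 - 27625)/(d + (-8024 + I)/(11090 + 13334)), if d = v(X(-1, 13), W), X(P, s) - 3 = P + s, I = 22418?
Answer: -93940272672/39653581 ≈ -2369.0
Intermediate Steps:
X(P, s) = 3 + P + s (X(P, s) = 3 + (P + s) = 3 + P + s)
W = 176/197 (W = 2 - (-218)/(-197) = 2 - (-218)*(-1)/197 = 2 - 1*218/197 = 2 - 218/197 = 176/197 ≈ 0.89340)
v(l, A) = A + l
d = 3131/197 (d = 176/197 + (3 - 1 + 13) = 176/197 + 15 = 3131/197 ≈ 15.893)
(-11423 - 27625)/(d + (-8024 + I)/(11090 + 13334)) = (-11423 - 27625)/(3131/197 + (-8024 + 22418)/(11090 + 13334)) = -39048/(3131/197 + 14394/24424) = -39048/(3131/197 + 14394*(1/24424)) = -39048/(3131/197 + 7197/12212) = -39048/39653581/2405764 = -39048*2405764/39653581 = -93940272672/39653581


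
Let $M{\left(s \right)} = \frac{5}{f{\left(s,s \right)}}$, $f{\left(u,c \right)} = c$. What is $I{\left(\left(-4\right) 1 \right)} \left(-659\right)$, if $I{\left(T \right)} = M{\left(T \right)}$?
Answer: $\frac{3295}{4} \approx 823.75$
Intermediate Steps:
$M{\left(s \right)} = \frac{5}{s}$
$I{\left(T \right)} = \frac{5}{T}$
$I{\left(\left(-4\right) 1 \right)} \left(-659\right) = \frac{5}{\left(-4\right) 1} \left(-659\right) = \frac{5}{-4} \left(-659\right) = 5 \left(- \frac{1}{4}\right) \left(-659\right) = \left(- \frac{5}{4}\right) \left(-659\right) = \frac{3295}{4}$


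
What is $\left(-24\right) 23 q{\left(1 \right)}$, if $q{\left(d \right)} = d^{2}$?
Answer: $-552$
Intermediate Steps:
$\left(-24\right) 23 q{\left(1 \right)} = \left(-24\right) 23 \cdot 1^{2} = \left(-552\right) 1 = -552$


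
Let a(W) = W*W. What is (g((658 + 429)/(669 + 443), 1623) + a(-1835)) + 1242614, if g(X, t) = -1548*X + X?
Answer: 5124459379/1112 ≈ 4.6083e+6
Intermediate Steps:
g(X, t) = -1547*X
a(W) = W²
(g((658 + 429)/(669 + 443), 1623) + a(-1835)) + 1242614 = (-1547*(658 + 429)/(669 + 443) + (-1835)²) + 1242614 = (-1681589/1112 + 3367225) + 1242614 = 3742672611/1112 + 1242614 = 5124459379/1112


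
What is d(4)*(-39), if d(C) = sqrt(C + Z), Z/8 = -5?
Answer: -234*I ≈ -234.0*I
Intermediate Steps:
Z = -40 (Z = 8*(-5) = -40)
d(C) = sqrt(-40 + C) (d(C) = sqrt(C - 40) = sqrt(-40 + C))
d(4)*(-39) = sqrt(-40 + 4)*(-39) = sqrt(-36)*(-39) = (6*I)*(-39) = -234*I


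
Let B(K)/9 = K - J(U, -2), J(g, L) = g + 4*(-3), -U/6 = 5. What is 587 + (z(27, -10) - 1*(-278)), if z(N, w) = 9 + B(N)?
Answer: 1495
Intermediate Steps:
U = -30 (U = -6*5 = -30)
J(g, L) = -12 + g (J(g, L) = g - 12 = -12 + g)
B(K) = 378 + 9*K (B(K) = 9*(K - (-12 - 30)) = 9*(K - 1*(-42)) = 9*(K + 42) = 9*(42 + K) = 378 + 9*K)
z(N, w) = 387 + 9*N (z(N, w) = 9 + (378 + 9*N) = 387 + 9*N)
587 + (z(27, -10) - 1*(-278)) = 587 + ((387 + 9*27) - 1*(-278)) = 587 + ((387 + 243) + 278) = 587 + (630 + 278) = 587 + 908 = 1495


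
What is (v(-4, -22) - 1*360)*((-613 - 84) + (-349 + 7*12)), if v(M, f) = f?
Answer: 367484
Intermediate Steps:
(v(-4, -22) - 1*360)*((-613 - 84) + (-349 + 7*12)) = (-22 - 1*360)*((-613 - 84) + (-349 + 7*12)) = (-22 - 360)*(-697 + (-349 + 84)) = -382*(-697 - 265) = -382*(-962) = 367484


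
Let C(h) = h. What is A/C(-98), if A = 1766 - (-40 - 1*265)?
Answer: -2071/98 ≈ -21.133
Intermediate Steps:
A = 2071 (A = 1766 - (-40 - 265) = 1766 - 1*(-305) = 1766 + 305 = 2071)
A/C(-98) = 2071/(-98) = 2071*(-1/98) = -2071/98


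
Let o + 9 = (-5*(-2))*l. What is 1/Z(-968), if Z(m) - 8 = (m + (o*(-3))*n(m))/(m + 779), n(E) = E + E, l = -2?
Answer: 27/24416 ≈ 0.0011058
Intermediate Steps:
n(E) = 2*E
o = -29 (o = -9 - 5*(-2)*(-2) = -9 + 10*(-2) = -9 - 20 = -29)
Z(m) = 8 + 175*m/(779 + m) (Z(m) = 8 + (m + (-29*(-3))*(2*m))/(m + 779) = 8 + (m + 87*(2*m))/(779 + m) = 8 + (m + 174*m)/(779 + m) = 8 + (175*m)/(779 + m) = 8 + 175*m/(779 + m))
1/Z(-968) = 1/((6232 + 183*(-968))/(779 - 968)) = 1/((6232 - 177144)/(-189)) = 1/(-1/189*(-170912)) = 1/(24416/27) = 27/24416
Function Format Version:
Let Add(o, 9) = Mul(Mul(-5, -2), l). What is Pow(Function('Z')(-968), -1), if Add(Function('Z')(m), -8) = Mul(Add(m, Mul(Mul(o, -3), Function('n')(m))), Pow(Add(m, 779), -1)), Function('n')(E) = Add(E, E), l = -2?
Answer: Rational(27, 24416) ≈ 0.0011058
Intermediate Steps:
Function('n')(E) = Mul(2, E)
o = -29 (o = Add(-9, Mul(Mul(-5, -2), -2)) = Add(-9, Mul(10, -2)) = Add(-9, -20) = -29)
Function('Z')(m) = Add(8, Mul(175, m, Pow(Add(779, m), -1))) (Function('Z')(m) = Add(8, Mul(Add(m, Mul(Mul(-29, -3), Mul(2, m))), Pow(Add(m, 779), -1))) = Add(8, Mul(Add(m, Mul(87, Mul(2, m))), Pow(Add(779, m), -1))) = Add(8, Mul(Add(m, Mul(174, m)), Pow(Add(779, m), -1))) = Add(8, Mul(Mul(175, m), Pow(Add(779, m), -1))) = Add(8, Mul(175, m, Pow(Add(779, m), -1))))
Pow(Function('Z')(-968), -1) = Pow(Mul(Pow(Add(779, -968), -1), Add(6232, Mul(183, -968))), -1) = Pow(Mul(Pow(-189, -1), Add(6232, -177144)), -1) = Pow(Mul(Rational(-1, 189), -170912), -1) = Pow(Rational(24416, 27), -1) = Rational(27, 24416)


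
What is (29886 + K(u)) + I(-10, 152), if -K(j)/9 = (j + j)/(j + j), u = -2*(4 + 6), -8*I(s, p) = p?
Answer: 29858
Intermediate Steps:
I(s, p) = -p/8
u = -20 (u = -2*10 = -20)
K(j) = -9 (K(j) = -9*(j + j)/(j + j) = -9*2*j/(2*j) = -9*2*j*1/(2*j) = -9*1 = -9)
(29886 + K(u)) + I(-10, 152) = (29886 - 9) - ⅛*152 = 29877 - 19 = 29858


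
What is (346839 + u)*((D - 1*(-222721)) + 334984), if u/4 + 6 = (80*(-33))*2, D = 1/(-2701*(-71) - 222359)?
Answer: 1852019078716535/10196 ≈ 1.8164e+11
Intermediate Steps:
D = -1/30588 (D = 1/(191771 - 222359) = 1/(-30588) = -1/30588 ≈ -3.2693e-5)
u = -21144 (u = -24 + 4*((80*(-33))*2) = -24 + 4*(-2640*2) = -24 + 4*(-5280) = -24 - 21120 = -21144)
(346839 + u)*((D - 1*(-222721)) + 334984) = (346839 - 21144)*((-1/30588 - 1*(-222721)) + 334984) = 325695*((-1/30588 + 222721) + 334984) = 325695*(6812589947/30588 + 334984) = 325695*(17059080539/30588) = 1852019078716535/10196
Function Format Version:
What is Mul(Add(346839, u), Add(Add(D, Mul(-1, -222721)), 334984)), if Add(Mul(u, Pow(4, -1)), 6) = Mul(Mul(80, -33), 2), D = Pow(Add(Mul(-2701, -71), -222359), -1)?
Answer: Rational(1852019078716535, 10196) ≈ 1.8164e+11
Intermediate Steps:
D = Rational(-1, 30588) (D = Pow(Add(191771, -222359), -1) = Pow(-30588, -1) = Rational(-1, 30588) ≈ -3.2693e-5)
u = -21144 (u = Add(-24, Mul(4, Mul(Mul(80, -33), 2))) = Add(-24, Mul(4, Mul(-2640, 2))) = Add(-24, Mul(4, -5280)) = Add(-24, -21120) = -21144)
Mul(Add(346839, u), Add(Add(D, Mul(-1, -222721)), 334984)) = Mul(Add(346839, -21144), Add(Add(Rational(-1, 30588), Mul(-1, -222721)), 334984)) = Mul(325695, Add(Add(Rational(-1, 30588), 222721), 334984)) = Mul(325695, Add(Rational(6812589947, 30588), 334984)) = Mul(325695, Rational(17059080539, 30588)) = Rational(1852019078716535, 10196)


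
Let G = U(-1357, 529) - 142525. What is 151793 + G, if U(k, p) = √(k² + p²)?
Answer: 9268 + 23*√4010 ≈ 10724.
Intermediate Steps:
G = -142525 + 23*√4010 (G = √((-1357)² + 529²) - 142525 = √(1841449 + 279841) - 142525 = √2121290 - 142525 = 23*√4010 - 142525 = -142525 + 23*√4010 ≈ -1.4107e+5)
151793 + G = 151793 + (-142525 + 23*√4010) = 9268 + 23*√4010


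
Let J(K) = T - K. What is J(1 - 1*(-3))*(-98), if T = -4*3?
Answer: 1568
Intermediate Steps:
T = -12
J(K) = -12 - K
J(1 - 1*(-3))*(-98) = (-12 - (1 - 1*(-3)))*(-98) = (-12 - (1 + 3))*(-98) = (-12 - 1*4)*(-98) = (-12 - 4)*(-98) = -16*(-98) = 1568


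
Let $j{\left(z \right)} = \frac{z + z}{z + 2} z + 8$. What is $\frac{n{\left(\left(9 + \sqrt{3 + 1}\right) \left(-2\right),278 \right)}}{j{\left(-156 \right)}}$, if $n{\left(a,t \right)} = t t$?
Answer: $- \frac{1487717}{5930} \approx -250.88$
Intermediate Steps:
$n{\left(a,t \right)} = t^{2}$
$j{\left(z \right)} = 8 + \frac{2 z^{2}}{2 + z}$ ($j{\left(z \right)} = \frac{2 z}{2 + z} z + 8 = \frac{2 z^{2}}{2 + z} + 8 = 8 + \frac{2 z^{2}}{2 + z}$)
$\frac{n{\left(\left(9 + \sqrt{3 + 1}\right) \left(-2\right),278 \right)}}{j{\left(-156 \right)}} = \frac{278^{2}}{2 \frac{1}{2 - 156} \left(8 + \left(-156\right)^{2} + 4 \left(-156\right)\right)} = \frac{77284}{2 \frac{1}{-154} \left(8 + 24336 - 624\right)} = \frac{77284}{2 \left(- \frac{1}{154}\right) 23720} = \frac{77284}{- \frac{23720}{77}} = 77284 \left(- \frac{77}{23720}\right) = - \frac{1487717}{5930}$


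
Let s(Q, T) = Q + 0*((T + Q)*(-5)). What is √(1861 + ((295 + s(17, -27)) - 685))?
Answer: 4*√93 ≈ 38.575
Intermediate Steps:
s(Q, T) = Q (s(Q, T) = Q + 0*((Q + T)*(-5)) = Q + 0*(-5*Q - 5*T) = Q + 0 = Q)
√(1861 + ((295 + s(17, -27)) - 685)) = √(1861 + ((295 + 17) - 685)) = √(1861 + (312 - 685)) = √(1861 - 373) = √1488 = 4*√93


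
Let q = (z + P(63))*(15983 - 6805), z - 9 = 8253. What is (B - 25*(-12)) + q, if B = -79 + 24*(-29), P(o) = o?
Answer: 76406375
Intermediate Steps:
B = -775 (B = -79 - 696 = -775)
z = 8262 (z = 9 + 8253 = 8262)
q = 76406850 (q = (8262 + 63)*(15983 - 6805) = 8325*9178 = 76406850)
(B - 25*(-12)) + q = (-775 - 25*(-12)) + 76406850 = (-775 + 300) + 76406850 = -475 + 76406850 = 76406375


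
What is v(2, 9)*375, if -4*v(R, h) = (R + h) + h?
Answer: -1875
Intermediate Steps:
v(R, h) = -h/2 - R/4 (v(R, h) = -((R + h) + h)/4 = -(R + 2*h)/4 = -h/2 - R/4)
v(2, 9)*375 = (-½*9 - ¼*2)*375 = (-9/2 - ½)*375 = -5*375 = -1875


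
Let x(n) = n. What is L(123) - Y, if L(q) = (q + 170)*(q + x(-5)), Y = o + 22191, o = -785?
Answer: 13168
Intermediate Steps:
Y = 21406 (Y = -785 + 22191 = 21406)
L(q) = (-5 + q)*(170 + q) (L(q) = (q + 170)*(q - 5) = (170 + q)*(-5 + q) = (-5 + q)*(170 + q))
L(123) - Y = (-850 + 123² + 165*123) - 1*21406 = (-850 + 15129 + 20295) - 21406 = 34574 - 21406 = 13168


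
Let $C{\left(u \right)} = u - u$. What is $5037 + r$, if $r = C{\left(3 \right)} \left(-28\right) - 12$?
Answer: $5025$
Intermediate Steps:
$C{\left(u \right)} = 0$
$r = -12$ ($r = 0 \left(-28\right) - 12 = 0 - 12 = -12$)
$5037 + r = 5037 - 12 = 5025$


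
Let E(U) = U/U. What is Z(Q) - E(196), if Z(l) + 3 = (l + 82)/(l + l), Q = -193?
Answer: -1433/386 ≈ -3.7124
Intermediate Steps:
Z(l) = -3 + (82 + l)/(2*l) (Z(l) = -3 + (l + 82)/(l + l) = -3 + (82 + l)/((2*l)) = -3 + (82 + l)*(1/(2*l)) = -3 + (82 + l)/(2*l))
E(U) = 1
Z(Q) - E(196) = (-5/2 + 41/(-193)) - 1*1 = (-5/2 + 41*(-1/193)) - 1 = (-5/2 - 41/193) - 1 = -1047/386 - 1 = -1433/386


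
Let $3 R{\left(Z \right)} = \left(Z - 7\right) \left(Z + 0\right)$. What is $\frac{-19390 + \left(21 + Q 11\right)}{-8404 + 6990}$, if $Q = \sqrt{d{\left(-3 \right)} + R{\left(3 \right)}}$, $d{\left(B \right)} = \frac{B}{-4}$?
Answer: $\frac{2767}{202} - \frac{11 i \sqrt{13}}{2828} \approx 13.698 - 0.014024 i$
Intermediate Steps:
$d{\left(B \right)} = - \frac{B}{4}$ ($d{\left(B \right)} = B \left(- \frac{1}{4}\right) = - \frac{B}{4}$)
$R{\left(Z \right)} = \frac{Z \left(-7 + Z\right)}{3}$ ($R{\left(Z \right)} = \frac{\left(Z - 7\right) \left(Z + 0\right)}{3} = \frac{\left(-7 + Z\right) Z}{3} = \frac{Z \left(-7 + Z\right)}{3}$)
$Q = \frac{i \sqrt{13}}{2}$ ($Q = \sqrt{\left(- \frac{1}{4}\right) \left(-3\right) + \frac{1}{3} \cdot 3 \left(-7 + 3\right)} = \sqrt{\frac{3}{4} + \frac{1}{3} \cdot 3 \left(-4\right)} = \sqrt{\frac{3}{4} - 4} = \sqrt{- \frac{13}{4}} = \frac{i \sqrt{13}}{2} \approx 1.8028 i$)
$\frac{-19390 + \left(21 + Q 11\right)}{-8404 + 6990} = \frac{-19390 + \left(21 + \frac{i \sqrt{13}}{2} \cdot 11\right)}{-8404 + 6990} = \frac{-19390 + \left(21 + \frac{11 i \sqrt{13}}{2}\right)}{-1414} = \left(-19369 + \frac{11 i \sqrt{13}}{2}\right) \left(- \frac{1}{1414}\right) = \frac{2767}{202} - \frac{11 i \sqrt{13}}{2828}$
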